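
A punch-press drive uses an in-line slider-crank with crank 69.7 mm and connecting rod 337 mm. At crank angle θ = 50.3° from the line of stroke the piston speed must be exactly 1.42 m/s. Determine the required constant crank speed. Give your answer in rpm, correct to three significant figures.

For an in-line slider-crank, |v_piston| = rω|sinθ|·[1 + r cosθ/√(L² − r² sin²θ)].
With r = 0.0697 m, L = 0.337 m, θ = 50.3°: the bracketed kinematic factor |dx/dθ| = 0.060803 m.
ω = v/|dx/dθ| = 1.42/0.060803 = 23.354 rad/s.
N = 60ω/(2π) = 223.01 rpm.

223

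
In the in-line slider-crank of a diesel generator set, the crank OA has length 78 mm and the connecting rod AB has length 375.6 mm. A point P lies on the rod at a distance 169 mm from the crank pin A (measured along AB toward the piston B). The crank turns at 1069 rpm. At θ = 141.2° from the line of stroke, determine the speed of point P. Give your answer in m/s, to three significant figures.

6.30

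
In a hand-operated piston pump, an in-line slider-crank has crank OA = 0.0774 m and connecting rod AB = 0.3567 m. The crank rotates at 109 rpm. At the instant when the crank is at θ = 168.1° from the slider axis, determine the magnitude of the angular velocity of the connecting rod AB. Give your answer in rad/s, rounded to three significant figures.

ω = 11.41 rad/s (converted from 109 rpm).
The rod makes angle φ with the slider axis where L sinφ = r sinθ; differentiating, L cosφ·φ̇ = r ω cosθ.
L cosφ = √(L² − r² sin²θ) = 0.35634 m.
|ω_rod| = r ω |cosθ| / √(L² − r² sin²θ) = 0.0774·11.41·0.97851/0.35634 = 2.426 rad/s.

2.43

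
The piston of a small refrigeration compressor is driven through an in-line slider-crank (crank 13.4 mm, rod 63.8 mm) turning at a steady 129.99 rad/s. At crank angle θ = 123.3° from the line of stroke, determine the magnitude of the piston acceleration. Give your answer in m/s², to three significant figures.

143

ω = 130 rad/s
x(θ) = r cosθ + √(L² − r² sin²θ); with ω constant, a = ω²·d²x/dθ².
d²x/dθ² = −r cosθ − r²(cos2θ)/√u − r⁴ sin²2θ/(4u^{3/2}),  u = L² − r² sin²θ = 0.003945 m².
Substituting r = 0.0134 m, L = 0.0638 m, θ = 123.3°: d²x/dθ² = +0.0084649 m.
a = ω²·d²x/dθ² = (130)²·(+0.0084649) = +143.03 m/s²;  |a| = 143.03 m/s².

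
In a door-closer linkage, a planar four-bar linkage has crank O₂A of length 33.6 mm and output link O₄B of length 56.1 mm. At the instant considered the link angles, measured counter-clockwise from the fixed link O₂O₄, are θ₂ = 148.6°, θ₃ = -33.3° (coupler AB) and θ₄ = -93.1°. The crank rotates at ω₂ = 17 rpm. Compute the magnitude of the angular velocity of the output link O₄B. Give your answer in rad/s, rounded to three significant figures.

ω₂ = 1.78 rad/s (from 17 rpm).
Differentiating the loop-closure r₂e^{iθ₂}+r₃e^{iθ₃}=r₁+r₄e^{iθ₄} gives r₂ω₂e^{iθ₂}+r₃ω₃e^{iθ₃}=r₄ω₄e^{iθ₄}.
Eliminating the other unknown: ω₄ = r₂ω₂ sin(θ₂−θ₃) / [r₄ sin(θ₄−θ₃)].
Numerator sine = -0.03316; denominator sine = -0.86427.
Result = 0.0336·1.78·(-0.03316) / (0.0561·(-0.86427)) = +0.040903 rad/s; magnitude 0.040903 rad/s.

0.0409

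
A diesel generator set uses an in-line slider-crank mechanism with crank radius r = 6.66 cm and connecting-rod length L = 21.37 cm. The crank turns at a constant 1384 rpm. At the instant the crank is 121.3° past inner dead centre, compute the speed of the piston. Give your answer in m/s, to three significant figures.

6.86

ω = 2π·1384/60 = 144.9 rad/s
For an in-line slider-crank, x = r cosθ + √(L² − r² sin²θ), so v = −rω sinθ·[1 + r cosθ/√(L² − r² sin²θ)].
With r = 0.0666 m, L = 0.2137 m, θ = 121.3°: √(L² − r² sin²θ) = 0.20598 m.
v = −0.0666·144.9·0.85446·[1 + 0.0666·-0.51952/0.20598] = -6.8623 m/s.
|v| = 6.8623 m/s.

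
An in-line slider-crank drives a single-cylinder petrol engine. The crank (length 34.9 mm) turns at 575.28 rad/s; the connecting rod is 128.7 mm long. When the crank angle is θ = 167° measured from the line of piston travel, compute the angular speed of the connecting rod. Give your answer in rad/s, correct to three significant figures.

152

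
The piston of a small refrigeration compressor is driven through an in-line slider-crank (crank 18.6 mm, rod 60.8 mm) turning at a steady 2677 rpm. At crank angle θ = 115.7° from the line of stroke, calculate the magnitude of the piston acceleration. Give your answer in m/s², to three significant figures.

ω = 2π·2677/60 = 280.3 rad/s
x(θ) = r cosθ + √(L² − r² sin²θ); with ω constant, a = ω²·d²x/dθ².
d²x/dθ² = −r cosθ − r²(cos2θ)/√u − r⁴ sin²2θ/(4u^{3/2}),  u = L² − r² sin²θ = 0.00341574 m².
Substituting r = 0.0186 m, L = 0.0608 m, θ = 115.7°: d²x/dθ² = +0.011668 m.
a = ω²·d²x/dθ² = (280.3)²·(+0.011668) = +916.92 m/s²;  |a| = 916.92 m/s².

917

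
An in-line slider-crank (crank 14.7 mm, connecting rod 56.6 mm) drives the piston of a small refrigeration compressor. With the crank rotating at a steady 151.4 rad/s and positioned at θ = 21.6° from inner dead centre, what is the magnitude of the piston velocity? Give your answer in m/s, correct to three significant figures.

1.02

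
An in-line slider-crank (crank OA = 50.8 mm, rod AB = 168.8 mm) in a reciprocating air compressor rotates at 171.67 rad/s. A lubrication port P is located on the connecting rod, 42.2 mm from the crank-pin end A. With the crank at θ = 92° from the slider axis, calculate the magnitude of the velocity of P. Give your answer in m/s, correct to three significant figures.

ω = 171.7 rad/s.  Crank-pin speed |V_A| = rω = 8.7208 m/s, perpendicular to OA.
Rod angle: sinφ = −(r/L) sinθ ⇒ φ = -17.504°; ω_rod = −rω cosθ/√(L²−r²sin²θ) = +1.8906 rad/s.
V_P = V_A + ω_rod × AP, with AP = 0.0422 m along the rod.
Components: V_Px = −rω sinθ − a·ω_rod·sinφ = -8.6915 m/s;  V_Py = rω cosθ + a·ω_rod·cosφ = -0.22826 m/s.
|V_P| = √(V_Px² + V_Py²) = 8.6945 m/s.

8.69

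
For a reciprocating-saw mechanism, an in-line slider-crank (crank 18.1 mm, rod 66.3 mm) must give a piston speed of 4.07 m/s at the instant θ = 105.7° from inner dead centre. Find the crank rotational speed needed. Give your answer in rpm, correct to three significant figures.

2420

For an in-line slider-crank, |v_piston| = rω|sinθ|·[1 + r cosθ/√(L² − r² sin²θ)].
With r = 0.0181 m, L = 0.0663 m, θ = 105.7°: the bracketed kinematic factor |dx/dθ| = 0.016091 m.
ω = v/|dx/dθ| = 4.07/0.016091 = 252.94 rad/s.
N = 60ω/(2π) = 2415.4 rpm.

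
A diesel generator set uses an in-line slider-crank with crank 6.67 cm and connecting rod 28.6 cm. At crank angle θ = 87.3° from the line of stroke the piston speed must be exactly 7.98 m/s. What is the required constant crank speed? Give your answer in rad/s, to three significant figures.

For an in-line slider-crank, |v_piston| = rω|sinθ|·[1 + r cosθ/√(L² − r² sin²θ)].
With r = 0.0667 m, L = 0.286 m, θ = 87.3°: the bracketed kinematic factor |dx/dθ| = 0.067379 m.
ω = v/|dx/dθ| = 7.98/0.067379 = 118.44 rad/s.

118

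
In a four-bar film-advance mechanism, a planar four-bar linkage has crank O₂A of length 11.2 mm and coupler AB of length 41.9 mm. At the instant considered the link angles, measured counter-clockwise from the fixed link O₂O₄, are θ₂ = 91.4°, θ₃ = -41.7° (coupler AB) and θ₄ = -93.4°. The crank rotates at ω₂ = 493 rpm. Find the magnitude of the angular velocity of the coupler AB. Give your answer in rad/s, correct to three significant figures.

ω₂ = 51.63 rad/s (from 493 rpm).
Differentiating the loop-closure r₂e^{iθ₂}+r₃e^{iθ₃}=r₁+r₄e^{iθ₄} gives r₂ω₂e^{iθ₂}+r₃ω₃e^{iθ₃}=r₄ω₄e^{iθ₄}.
Eliminating the other unknown: ω₃ = r₂ω₂ sin(θ₄−θ₂) / [r₃ sin(θ₃−θ₄)].
Numerator sine = +0.08368; denominator sine = +0.78478.
Result = 0.0112·51.63·(+0.08368) / (0.0419·(+0.78478)) = +1.4714 rad/s; magnitude 1.4714 rad/s.

1.47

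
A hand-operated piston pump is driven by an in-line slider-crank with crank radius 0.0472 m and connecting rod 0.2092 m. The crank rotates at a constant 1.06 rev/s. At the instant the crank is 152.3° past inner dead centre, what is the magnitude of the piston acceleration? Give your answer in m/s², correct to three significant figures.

1.58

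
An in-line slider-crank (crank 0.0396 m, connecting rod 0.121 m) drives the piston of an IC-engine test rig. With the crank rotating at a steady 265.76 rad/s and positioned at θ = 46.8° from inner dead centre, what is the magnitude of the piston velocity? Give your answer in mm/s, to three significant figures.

ω = 265.8 rad/s
For an in-line slider-crank, x = r cosθ + √(L² − r² sin²θ), so v = −rω sinθ·[1 + r cosθ/√(L² − r² sin²θ)].
With r = 0.0396 m, L = 0.121 m, θ = 46.8°: √(L² − r² sin²θ) = 0.11751 m.
v = −0.0396·265.8·0.72897·[1 + 0.0396·0.68455/0.11751] = -9.4416 m/s.
|v| = 9.4416 m/s = 9441.6 mm/s.

9440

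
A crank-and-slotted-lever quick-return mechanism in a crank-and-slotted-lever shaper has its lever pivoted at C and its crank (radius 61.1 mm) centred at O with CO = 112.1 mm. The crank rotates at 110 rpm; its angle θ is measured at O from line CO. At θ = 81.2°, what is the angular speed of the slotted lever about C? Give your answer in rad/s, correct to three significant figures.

2.99

ω = 11.52 rad/s (from 110 rpm).
Crank pin A relative to C: A = (d + r cosθ, r sinθ); lever angle φ = atan2(r sinθ, d + r cosθ).
Differentiating tanφ: φ̇ = rω(d cosθ + r)/(d² + r² + 2dr cosθ).
d² + r² + 2dr cosθ = |CA|² = 0.0183953 m²;  d cosθ + r = +0.07825 m.
|ω_lever| = |0.0611·11.52·+0.07825| / 0.0183953 = 2.9939 rad/s.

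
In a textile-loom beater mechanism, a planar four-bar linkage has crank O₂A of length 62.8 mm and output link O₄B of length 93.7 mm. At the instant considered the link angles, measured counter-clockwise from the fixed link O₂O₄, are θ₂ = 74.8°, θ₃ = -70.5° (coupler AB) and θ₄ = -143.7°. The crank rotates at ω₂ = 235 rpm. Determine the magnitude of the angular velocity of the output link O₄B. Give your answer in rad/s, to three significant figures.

ω₂ = 24.61 rad/s (from 235 rpm).
Differentiating the loop-closure r₂e^{iθ₂}+r₃e^{iθ₃}=r₁+r₄e^{iθ₄} gives r₂ω₂e^{iθ₂}+r₃ω₃e^{iθ₃}=r₄ω₄e^{iθ₄}.
Eliminating the other unknown: ω₄ = r₂ω₂ sin(θ₂−θ₃) / [r₄ sin(θ₄−θ₃)].
Numerator sine = +0.56928; denominator sine = -0.95732.
Result = 0.0628·24.61·(+0.56928) / (0.0937·(-0.95732)) = -9.8081 rad/s; magnitude 9.8081 rad/s.

9.81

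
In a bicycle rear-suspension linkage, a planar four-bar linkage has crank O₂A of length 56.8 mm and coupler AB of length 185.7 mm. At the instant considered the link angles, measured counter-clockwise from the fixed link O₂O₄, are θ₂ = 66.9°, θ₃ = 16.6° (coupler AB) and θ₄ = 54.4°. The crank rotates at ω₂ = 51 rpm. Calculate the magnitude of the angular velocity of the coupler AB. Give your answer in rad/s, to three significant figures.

0.577

ω₂ = 5.341 rad/s (from 51 rpm).
Differentiating the loop-closure r₂e^{iθ₂}+r₃e^{iθ₃}=r₁+r₄e^{iθ₄} gives r₂ω₂e^{iθ₂}+r₃ω₃e^{iθ₃}=r₄ω₄e^{iθ₄}.
Eliminating the other unknown: ω₃ = r₂ω₂ sin(θ₄−θ₂) / [r₃ sin(θ₃−θ₄)].
Numerator sine = -0.21644; denominator sine = -0.61291.
Result = 0.0568·5.341·(-0.21644) / (0.1857·(-0.61291)) = +0.57687 rad/s; magnitude 0.57687 rad/s.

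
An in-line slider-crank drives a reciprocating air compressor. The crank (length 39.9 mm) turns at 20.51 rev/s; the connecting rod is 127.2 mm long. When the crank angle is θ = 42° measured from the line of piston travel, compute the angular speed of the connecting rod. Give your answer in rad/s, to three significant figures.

ω = 128.9 rad/s (converted from 20.51 rev/s).
The rod makes angle φ with the slider axis where L sinφ = r sinθ; differentiating, L cosφ·φ̇ = r ω cosθ.
L cosφ = √(L² − r² sin²θ) = 0.12437 m.
|ω_rod| = r ω |cosθ| / √(L² − r² sin²θ) = 0.0399·128.9·0.74314/0.12437 = 30.725 rad/s.

30.7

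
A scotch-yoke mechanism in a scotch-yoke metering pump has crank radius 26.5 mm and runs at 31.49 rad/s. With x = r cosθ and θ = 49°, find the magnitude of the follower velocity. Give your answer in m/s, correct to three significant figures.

ω = 31.49 rad/s
x = r cosθ ⇒ ẋ = −rω sinθ.
|v| = rω|sinθ| = 0.0265·31.49·|sin 49°| = 0.62979 m/s.

0.630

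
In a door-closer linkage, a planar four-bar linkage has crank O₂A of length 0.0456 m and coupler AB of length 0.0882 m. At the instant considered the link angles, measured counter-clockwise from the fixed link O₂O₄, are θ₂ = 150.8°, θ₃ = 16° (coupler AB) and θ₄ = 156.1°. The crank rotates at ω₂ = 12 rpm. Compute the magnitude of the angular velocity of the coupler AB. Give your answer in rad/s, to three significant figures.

0.0936

ω₂ = 1.257 rad/s (from 12 rpm).
Differentiating the loop-closure r₂e^{iθ₂}+r₃e^{iθ₃}=r₁+r₄e^{iθ₄} gives r₂ω₂e^{iθ₂}+r₃ω₃e^{iθ₃}=r₄ω₄e^{iθ₄}.
Eliminating the other unknown: ω₃ = r₂ω₂ sin(θ₄−θ₂) / [r₃ sin(θ₃−θ₄)].
Numerator sine = +0.09237; denominator sine = -0.64145.
Result = 0.0456·1.257·(+0.09237) / (0.0882·(-0.64145)) = -0.093557 rad/s; magnitude 0.093557 rad/s.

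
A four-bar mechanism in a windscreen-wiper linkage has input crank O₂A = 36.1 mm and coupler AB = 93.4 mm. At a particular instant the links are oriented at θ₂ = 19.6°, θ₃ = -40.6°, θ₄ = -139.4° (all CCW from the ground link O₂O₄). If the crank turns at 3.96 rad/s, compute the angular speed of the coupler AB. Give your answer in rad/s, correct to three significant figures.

0.555

ω₂ = 3.96 rad/s
Differentiating the loop-closure r₂e^{iθ₂}+r₃e^{iθ₃}=r₁+r₄e^{iθ₄} gives r₂ω₂e^{iθ₂}+r₃ω₃e^{iθ₃}=r₄ω₄e^{iθ₄}.
Eliminating the other unknown: ω₃ = r₂ω₂ sin(θ₄−θ₂) / [r₃ sin(θ₃−θ₄)].
Numerator sine = -0.35837; denominator sine = +0.98823.
Result = 0.0361·3.96·(-0.35837) / (0.0934·(+0.98823)) = -0.55504 rad/s; magnitude 0.55504 rad/s.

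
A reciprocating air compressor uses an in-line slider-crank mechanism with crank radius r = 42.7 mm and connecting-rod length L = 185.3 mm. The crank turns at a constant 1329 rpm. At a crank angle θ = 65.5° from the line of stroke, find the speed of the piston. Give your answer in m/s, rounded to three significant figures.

5.94

ω = 2π·1329/60 = 139.2 rad/s
For an in-line slider-crank, x = r cosθ + √(L² − r² sin²θ), so v = −rω sinθ·[1 + r cosθ/√(L² − r² sin²θ)].
With r = 0.0427 m, L = 0.1853 m, θ = 65.5°: √(L² − r² sin²θ) = 0.18118 m.
v = −0.0427·139.2·0.90996·[1 + 0.0427·0.41469/0.18118] = -5.9361 m/s.
|v| = 5.9361 m/s.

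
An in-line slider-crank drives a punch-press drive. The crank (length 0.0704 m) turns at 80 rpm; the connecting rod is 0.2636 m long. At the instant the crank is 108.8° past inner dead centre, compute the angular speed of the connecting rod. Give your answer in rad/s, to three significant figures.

ω = 8.378 rad/s (converted from 80 rpm).
The rod makes angle φ with the slider axis where L sinφ = r sinθ; differentiating, L cosφ·φ̇ = r ω cosθ.
L cosφ = √(L² − r² sin²θ) = 0.25504 m.
|ω_rod| = r ω |cosθ| / √(L² − r² sin²θ) = 0.0704·8.378·0.32227/0.25504 = 0.74525 rad/s.

0.745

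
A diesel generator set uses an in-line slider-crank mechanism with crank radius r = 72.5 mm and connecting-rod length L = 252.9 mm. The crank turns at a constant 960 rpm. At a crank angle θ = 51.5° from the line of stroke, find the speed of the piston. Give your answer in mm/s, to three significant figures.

6750

ω = 2π·960/60 = 100.5 rad/s
For an in-line slider-crank, x = r cosθ + √(L² − r² sin²θ), so v = −rω sinθ·[1 + r cosθ/√(L² − r² sin²θ)].
With r = 0.0725 m, L = 0.2529 m, θ = 51.5°: √(L² − r² sin²θ) = 0.24645 m.
v = −0.0725·100.5·0.78261·[1 + 0.0725·0.62251/0.24645] = -6.7486 m/s.
|v| = 6.7486 m/s = 6748.6 mm/s.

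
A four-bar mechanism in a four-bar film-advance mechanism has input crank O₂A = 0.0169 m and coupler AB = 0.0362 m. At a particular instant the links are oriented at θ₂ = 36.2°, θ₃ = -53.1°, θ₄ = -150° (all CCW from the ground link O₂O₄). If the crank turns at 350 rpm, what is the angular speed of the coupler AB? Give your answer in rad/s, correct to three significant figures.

1.86

ω₂ = 36.65 rad/s (from 350 rpm).
Differentiating the loop-closure r₂e^{iθ₂}+r₃e^{iθ₃}=r₁+r₄e^{iθ₄} gives r₂ω₂e^{iθ₂}+r₃ω₃e^{iθ₃}=r₄ω₄e^{iθ₄}.
Eliminating the other unknown: ω₃ = r₂ω₂ sin(θ₄−θ₂) / [r₃ sin(θ₃−θ₄)].
Numerator sine = +0.10800; denominator sine = +0.99276.
Result = 0.0169·36.65·(+0.10800) / (0.0362·(+0.99276)) = +1.8615 rad/s; magnitude 1.8615 rad/s.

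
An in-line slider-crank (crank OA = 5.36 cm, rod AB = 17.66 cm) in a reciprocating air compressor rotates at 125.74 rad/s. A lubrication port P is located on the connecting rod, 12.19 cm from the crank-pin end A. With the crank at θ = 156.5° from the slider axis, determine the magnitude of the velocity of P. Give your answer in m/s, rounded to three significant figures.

ω = 125.7 rad/s.  Crank-pin speed |V_A| = rω = 6.7397 m/s, perpendicular to OA.
Rod angle: sinφ = −(r/L) sinθ ⇒ φ = -6.951°; ω_rod = −rω cosθ/√(L²−r²sin²θ) = +35.257 rad/s.
V_P = V_A + ω_rod × AP, with AP = 0.1219 m along the rod.
Components: V_Px = −rω sinθ − a·ω_rod·sinφ = -2.1673 m/s;  V_Py = rω cosθ + a·ω_rod·cosφ = -1.9144 m/s.
|V_P| = √(V_Px² + V_Py²) = 2.8917 m/s.

2.89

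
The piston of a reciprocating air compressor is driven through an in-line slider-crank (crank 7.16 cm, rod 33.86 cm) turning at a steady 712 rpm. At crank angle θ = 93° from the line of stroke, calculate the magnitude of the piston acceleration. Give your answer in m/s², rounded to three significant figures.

ω = 2π·712/60 = 74.56 rad/s
x(θ) = r cosθ + √(L² − r² sin²θ); with ω constant, a = ω²·d²x/dθ².
d²x/dθ² = −r cosθ − r²(cos2θ)/√u − r⁴ sin²2θ/(4u^{3/2}),  u = L² − r² sin²θ = 0.109537 m².
Substituting r = 0.0716 m, L = 0.3386 m, θ = 93°: d²x/dθ² = +0.01915 m.
a = ω²·d²x/dθ² = (74.56)²·(+0.01915) = +106.46 m/s²;  |a| = 106.46 m/s².

106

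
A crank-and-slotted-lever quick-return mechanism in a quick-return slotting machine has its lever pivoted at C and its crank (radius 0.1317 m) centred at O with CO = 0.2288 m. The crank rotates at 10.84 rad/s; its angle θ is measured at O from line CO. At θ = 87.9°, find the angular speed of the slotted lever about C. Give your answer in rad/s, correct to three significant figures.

ω = 10.84 rad/s
Crank pin A relative to C: A = (d + r cosθ, r sinθ); lever angle φ = atan2(r sinθ, d + r cosθ).
Differentiating tanφ: φ̇ = rω(d cosθ + r)/(d² + r² + 2dr cosθ).
d² + r² + 2dr cosθ = |CA|² = 0.0719027 m²;  d cosθ + r = +0.14008 m.
|ω_lever| = |0.1317·10.84·+0.14008| / 0.0719027 = 2.7814 rad/s.

2.78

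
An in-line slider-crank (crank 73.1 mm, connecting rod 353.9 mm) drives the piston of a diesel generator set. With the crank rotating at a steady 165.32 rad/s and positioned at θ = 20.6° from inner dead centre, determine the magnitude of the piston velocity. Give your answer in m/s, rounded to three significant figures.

5.08

ω = 165.3 rad/s
For an in-line slider-crank, x = r cosθ + √(L² − r² sin²θ), so v = −rω sinθ·[1 + r cosθ/√(L² − r² sin²θ)].
With r = 0.0731 m, L = 0.3539 m, θ = 20.6°: √(L² − r² sin²θ) = 0.35296 m.
v = −0.0731·165.3·0.35184·[1 + 0.0731·0.93606/0.35296] = -5.0763 m/s.
|v| = 5.0763 m/s.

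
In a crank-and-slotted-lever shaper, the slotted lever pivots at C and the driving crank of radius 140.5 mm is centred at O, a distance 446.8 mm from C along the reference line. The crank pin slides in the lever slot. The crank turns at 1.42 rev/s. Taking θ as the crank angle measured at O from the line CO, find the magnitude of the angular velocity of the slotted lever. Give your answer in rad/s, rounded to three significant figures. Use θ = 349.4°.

ω = 8.922 rad/s (from 1.42 rev/s).
Crank pin A relative to C: A = (d + r cosθ, r sinθ); lever angle φ = atan2(r sinθ, d + r cosθ).
Differentiating tanφ: φ̇ = rω(d cosθ + r)/(d² + r² + 2dr cosθ).
d² + r² + 2dr cosθ = |CA|² = 0.342779 m²;  d cosθ + r = +0.57968 m.
|ω_lever| = |0.1405·8.922·+0.57968| / 0.342779 = 2.1199 rad/s.

2.12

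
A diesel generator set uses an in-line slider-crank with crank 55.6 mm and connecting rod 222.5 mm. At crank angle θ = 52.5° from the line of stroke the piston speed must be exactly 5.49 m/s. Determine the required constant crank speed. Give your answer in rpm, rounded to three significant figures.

1030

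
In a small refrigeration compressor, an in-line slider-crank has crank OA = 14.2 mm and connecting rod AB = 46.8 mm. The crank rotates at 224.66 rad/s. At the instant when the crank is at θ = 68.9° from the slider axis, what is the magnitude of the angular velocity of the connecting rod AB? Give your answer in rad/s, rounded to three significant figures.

25.6

ω = 224.7 rad/s
The rod makes angle φ with the slider axis where L sinφ = r sinθ; differentiating, L cosφ·φ̇ = r ω cosθ.
L cosφ = √(L² − r² sin²θ) = 0.044886 m.
|ω_rod| = r ω |cosθ| / √(L² − r² sin²θ) = 0.0142·224.7·0.36000/0.044886 = 25.586 rad/s.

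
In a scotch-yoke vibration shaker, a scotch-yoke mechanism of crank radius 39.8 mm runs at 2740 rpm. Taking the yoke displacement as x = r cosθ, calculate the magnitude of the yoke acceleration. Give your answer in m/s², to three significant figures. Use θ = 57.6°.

1760

ω = 286.9 rad/s (from 2740 rpm).
x = r cosθ ⇒ ẍ = −rω² cosθ (ω constant).
|a| = rω²|cosθ| = 0.0398·(286.9)²·|cos 57.6°| = 1755.8 m/s².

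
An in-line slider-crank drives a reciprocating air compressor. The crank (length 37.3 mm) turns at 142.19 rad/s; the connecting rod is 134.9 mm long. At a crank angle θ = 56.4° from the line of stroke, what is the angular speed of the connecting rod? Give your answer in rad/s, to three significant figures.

ω = 142.2 rad/s
The rod makes angle φ with the slider axis where L sinφ = r sinθ; differentiating, L cosφ·φ̇ = r ω cosθ.
L cosφ = √(L² − r² sin²θ) = 0.13127 m.
|ω_rod| = r ω |cosθ| / √(L² − r² sin²θ) = 0.0373·142.2·0.55339/0.13127 = 22.358 rad/s.

22.4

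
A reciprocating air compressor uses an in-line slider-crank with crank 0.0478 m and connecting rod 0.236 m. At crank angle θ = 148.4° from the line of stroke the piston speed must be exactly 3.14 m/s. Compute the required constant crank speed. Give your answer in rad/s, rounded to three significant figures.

For an in-line slider-crank, |v_piston| = rω|sinθ|·[1 + r cosθ/√(L² − r² sin²θ)].
With r = 0.0478 m, L = 0.236 m, θ = 148.4°: the bracketed kinematic factor |dx/dθ| = 0.020701 m.
ω = v/|dx/dθ| = 3.14/0.020701 = 151.68 rad/s.

152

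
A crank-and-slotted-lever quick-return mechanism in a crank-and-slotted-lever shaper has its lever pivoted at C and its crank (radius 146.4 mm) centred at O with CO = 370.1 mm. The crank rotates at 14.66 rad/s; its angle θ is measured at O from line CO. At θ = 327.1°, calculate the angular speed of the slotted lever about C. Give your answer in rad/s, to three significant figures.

3.93

ω = 14.66 rad/s
Crank pin A relative to C: A = (d + r cosθ, r sinθ); lever angle φ = atan2(r sinθ, d + r cosθ).
Differentiating tanφ: φ̇ = rω(d cosθ + r)/(d² + r² + 2dr cosθ).
d² + r² + 2dr cosθ = |CA|² = 0.249393 m²;  d cosθ + r = +0.45714 m.
|ω_lever| = |0.1464·14.66·+0.45714| / 0.249393 = 3.9341 rad/s.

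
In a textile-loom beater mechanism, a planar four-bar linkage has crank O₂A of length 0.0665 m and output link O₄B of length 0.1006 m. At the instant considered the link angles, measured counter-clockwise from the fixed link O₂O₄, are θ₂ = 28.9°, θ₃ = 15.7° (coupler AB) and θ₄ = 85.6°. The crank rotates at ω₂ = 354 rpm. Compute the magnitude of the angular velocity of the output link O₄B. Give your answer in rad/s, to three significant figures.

5.96

ω₂ = 37.07 rad/s (from 354 rpm).
Differentiating the loop-closure r₂e^{iθ₂}+r₃e^{iθ₃}=r₁+r₄e^{iθ₄} gives r₂ω₂e^{iθ₂}+r₃ω₃e^{iθ₃}=r₄ω₄e^{iθ₄}.
Eliminating the other unknown: ω₄ = r₂ω₂ sin(θ₂−θ₃) / [r₄ sin(θ₄−θ₃)].
Numerator sine = +0.22835; denominator sine = +0.93909.
Result = 0.0665·37.07·(+0.22835) / (0.1006·(+0.93909)) = +5.9587 rad/s; magnitude 5.9587 rad/s.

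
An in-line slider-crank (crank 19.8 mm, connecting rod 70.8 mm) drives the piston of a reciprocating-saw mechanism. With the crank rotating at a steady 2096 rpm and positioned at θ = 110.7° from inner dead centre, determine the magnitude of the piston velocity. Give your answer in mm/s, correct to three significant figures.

3650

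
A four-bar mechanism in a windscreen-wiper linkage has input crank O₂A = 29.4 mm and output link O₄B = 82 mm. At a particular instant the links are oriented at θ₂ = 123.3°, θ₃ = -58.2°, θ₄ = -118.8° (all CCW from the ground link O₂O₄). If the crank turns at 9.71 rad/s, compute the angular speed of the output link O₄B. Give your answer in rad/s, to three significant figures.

0.105

ω₂ = 9.71 rad/s
Differentiating the loop-closure r₂e^{iθ₂}+r₃e^{iθ₃}=r₁+r₄e^{iθ₄} gives r₂ω₂e^{iθ₂}+r₃ω₃e^{iθ₃}=r₄ω₄e^{iθ₄}.
Eliminating the other unknown: ω₄ = r₂ω₂ sin(θ₂−θ₃) / [r₄ sin(θ₄−θ₃)].
Numerator sine = -0.02618; denominator sine = -0.87121.
Result = 0.0294·9.71·(-0.02618) / (0.082·(-0.87121)) = +0.1046 rad/s; magnitude 0.1046 rad/s.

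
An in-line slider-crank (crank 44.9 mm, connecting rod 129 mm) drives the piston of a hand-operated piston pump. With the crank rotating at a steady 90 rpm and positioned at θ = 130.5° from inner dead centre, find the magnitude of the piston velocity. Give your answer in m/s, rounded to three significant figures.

ω = 2π·90/60 = 9.425 rad/s
For an in-line slider-crank, x = r cosθ + √(L² − r² sin²θ), so v = −rω sinθ·[1 + r cosθ/√(L² − r² sin²θ)].
With r = 0.0449 m, L = 0.129 m, θ = 130.5°: √(L² − r² sin²θ) = 0.1244 m.
v = −0.0449·9.425·0.76041·[1 + 0.0449·-0.64945/0.1244] = -0.24635 m/s.
|v| = 0.24635 m/s.

0.246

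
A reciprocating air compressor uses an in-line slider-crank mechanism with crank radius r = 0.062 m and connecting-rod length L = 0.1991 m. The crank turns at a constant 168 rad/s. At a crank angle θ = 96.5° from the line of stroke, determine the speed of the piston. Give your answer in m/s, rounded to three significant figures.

9.97

ω = 168 rad/s
For an in-line slider-crank, x = r cosθ + √(L² − r² sin²θ), so v = −rω sinθ·[1 + r cosθ/√(L² − r² sin²θ)].
With r = 0.062 m, L = 0.1991 m, θ = 96.5°: √(L² − r² sin²θ) = 0.18933 m.
v = −0.062·168·0.99357·[1 + 0.062·-0.11320/0.18933] = -9.9654 m/s.
|v| = 9.9654 m/s.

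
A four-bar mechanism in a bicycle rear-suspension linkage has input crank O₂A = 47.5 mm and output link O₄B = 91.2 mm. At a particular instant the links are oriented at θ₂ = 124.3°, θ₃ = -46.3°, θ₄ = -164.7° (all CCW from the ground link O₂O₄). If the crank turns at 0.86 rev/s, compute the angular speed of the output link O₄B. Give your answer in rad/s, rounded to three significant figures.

ω₂ = 5.404 rad/s (from 0.86 rev/s).
Differentiating the loop-closure r₂e^{iθ₂}+r₃e^{iθ₃}=r₁+r₄e^{iθ₄} gives r₂ω₂e^{iθ₂}+r₃ω₃e^{iθ₃}=r₄ω₄e^{iθ₄}.
Eliminating the other unknown: ω₄ = r₂ω₂ sin(θ₂−θ₃) / [r₄ sin(θ₄−θ₃)].
Numerator sine = +0.16333; denominator sine = -0.87965.
Result = 0.0475·5.404·(+0.16333) / (0.0912·(-0.87965)) = -0.52254 rad/s; magnitude 0.52254 rad/s.

0.523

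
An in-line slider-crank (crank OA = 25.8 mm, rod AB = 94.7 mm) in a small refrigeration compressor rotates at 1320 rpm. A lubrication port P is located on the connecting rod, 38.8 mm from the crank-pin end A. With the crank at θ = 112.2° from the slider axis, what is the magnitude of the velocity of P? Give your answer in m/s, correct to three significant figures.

3.26

ω = 138.2 rad/s.  Crank-pin speed |V_A| = rω = 3.5663 m/s, perpendicular to OA.
Rod angle: sinφ = −(r/L) sinθ ⇒ φ = -14.610°; ω_rod = −rω cosθ/√(L²−r²sin²θ) = +14.705 rad/s.
V_P = V_A + ω_rod × AP, with AP = 0.0388 m along the rod.
Components: V_Px = −rω sinθ − a·ω_rod·sinφ = -3.158 m/s;  V_Py = rω cosθ + a·ω_rod·cosφ = -0.79541 m/s.
|V_P| = √(V_Px² + V_Py²) = 3.2567 m/s.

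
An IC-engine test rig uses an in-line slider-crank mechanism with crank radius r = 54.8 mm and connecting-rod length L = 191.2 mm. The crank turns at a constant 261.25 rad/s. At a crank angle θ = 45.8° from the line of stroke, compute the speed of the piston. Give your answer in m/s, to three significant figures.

ω = 261.2 rad/s
For an in-line slider-crank, x = r cosθ + √(L² − r² sin²θ), so v = −rω sinθ·[1 + r cosθ/√(L² − r² sin²θ)].
With r = 0.0548 m, L = 0.1912 m, θ = 45.8°: √(L² − r² sin²θ) = 0.18712 m.
v = −0.0548·261.2·0.71691·[1 + 0.0548·0.69717/0.18712] = -12.359 m/s.
|v| = 12.359 m/s.

12.4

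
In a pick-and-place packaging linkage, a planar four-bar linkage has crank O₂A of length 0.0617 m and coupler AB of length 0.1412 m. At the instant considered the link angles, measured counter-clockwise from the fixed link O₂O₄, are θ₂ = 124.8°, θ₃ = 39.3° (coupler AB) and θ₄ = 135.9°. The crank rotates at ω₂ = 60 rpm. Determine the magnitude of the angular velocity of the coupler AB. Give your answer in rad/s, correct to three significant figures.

ω₂ = 6.283 rad/s (from 60 rpm).
Differentiating the loop-closure r₂e^{iθ₂}+r₃e^{iθ₃}=r₁+r₄e^{iθ₄} gives r₂ω₂e^{iθ₂}+r₃ω₃e^{iθ₃}=r₄ω₄e^{iθ₄}.
Eliminating the other unknown: ω₃ = r₂ω₂ sin(θ₄−θ₂) / [r₃ sin(θ₃−θ₄)].
Numerator sine = +0.19252; denominator sine = -0.99337.
Result = 0.0617·6.283·(+0.19252) / (0.1412·(-0.99337)) = -0.53211 rad/s; magnitude 0.53211 rad/s.

0.532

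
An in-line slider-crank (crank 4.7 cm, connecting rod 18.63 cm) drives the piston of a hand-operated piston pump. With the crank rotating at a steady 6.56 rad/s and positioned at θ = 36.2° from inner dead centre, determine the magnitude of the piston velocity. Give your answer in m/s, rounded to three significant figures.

ω = 6.56 rad/s
For an in-line slider-crank, x = r cosθ + √(L² − r² sin²θ), so v = −rω sinθ·[1 + r cosθ/√(L² − r² sin²θ)].
With r = 0.047 m, L = 0.1863 m, θ = 36.2°: √(L² − r² sin²θ) = 0.18422 m.
v = −0.047·6.56·0.59061·[1 + 0.047·0.80696/0.18422] = -0.21959 m/s.
|v| = 0.21959 m/s.

0.220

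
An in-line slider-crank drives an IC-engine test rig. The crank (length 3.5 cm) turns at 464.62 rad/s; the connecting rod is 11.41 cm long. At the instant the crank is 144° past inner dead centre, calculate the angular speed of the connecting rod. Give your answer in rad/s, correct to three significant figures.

117

ω = 464.6 rad/s
The rod makes angle φ with the slider axis where L sinφ = r sinθ; differentiating, L cosφ·φ̇ = r ω cosθ.
L cosφ = √(L² − r² sin²θ) = 0.11223 m.
|ω_rod| = r ω |cosθ| / √(L² − r² sin²θ) = 0.035·464.6·0.80902/0.11223 = 117.22 rad/s.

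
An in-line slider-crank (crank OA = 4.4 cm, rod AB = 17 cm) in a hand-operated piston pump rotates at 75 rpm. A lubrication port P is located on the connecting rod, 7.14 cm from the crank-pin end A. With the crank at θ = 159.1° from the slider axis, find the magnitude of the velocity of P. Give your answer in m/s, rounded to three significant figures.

0.218

ω = 7.854 rad/s.  Crank-pin speed |V_A| = rω = 0.34558 m/s, perpendicular to OA.
Rod angle: sinφ = −(r/L) sinθ ⇒ φ = -5.298°; ω_rod = −rω cosθ/√(L²−r²sin²θ) = +1.9072 rad/s.
V_P = V_A + ω_rod × AP, with AP = 0.0714 m along the rod.
Components: V_Px = −rω sinθ − a·ω_rod·sinφ = -0.11071 m/s;  V_Py = rω cosθ + a·ω_rod·cosφ = -0.18725 m/s.
|V_P| = √(V_Px² + V_Py²) = 0.21752 m/s.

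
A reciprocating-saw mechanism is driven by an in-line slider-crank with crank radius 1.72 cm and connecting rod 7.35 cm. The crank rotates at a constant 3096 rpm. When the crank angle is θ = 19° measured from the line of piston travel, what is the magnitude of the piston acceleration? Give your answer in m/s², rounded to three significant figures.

2050

ω = 2π·3096/60 = 324.2 rad/s
x(θ) = r cosθ + √(L² − r² sin²θ); with ω constant, a = ω²·d²x/dθ².
d²x/dθ² = −r cosθ − r²(cos2θ)/√u − r⁴ sin²2θ/(4u^{3/2}),  u = L² − r² sin²θ = 0.00537089 m².
Substituting r = 0.0172 m, L = 0.0735 m, θ = 19°: d²x/dθ² = -0.019465 m.
a = ω²·d²x/dθ² = (324.2)²·(-0.019465) = -2046 m/s²;  |a| = 2046 m/s².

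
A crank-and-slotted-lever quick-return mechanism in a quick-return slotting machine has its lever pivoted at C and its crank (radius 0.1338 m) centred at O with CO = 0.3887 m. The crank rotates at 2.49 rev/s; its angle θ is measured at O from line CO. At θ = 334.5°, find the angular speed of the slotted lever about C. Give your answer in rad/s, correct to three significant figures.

ω = 15.65 rad/s (from 2.49 rev/s).
Crank pin A relative to C: A = (d + r cosθ, r sinθ); lever angle φ = atan2(r sinθ, d + r cosθ).
Differentiating tanφ: φ̇ = rω(d cosθ + r)/(d² + r² + 2dr cosθ).
d² + r² + 2dr cosθ = |CA|² = 0.262874 m²;  d cosθ + r = +0.48463 m.
|ω_lever| = |0.1338·15.65·+0.48463| / 0.262874 = 3.8593 rad/s.

3.86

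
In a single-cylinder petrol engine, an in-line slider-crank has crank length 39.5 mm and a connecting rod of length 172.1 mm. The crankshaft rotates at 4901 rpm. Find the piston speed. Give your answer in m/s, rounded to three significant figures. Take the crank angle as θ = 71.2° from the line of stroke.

20.6

ω = 2π·4901/60 = 513.2 rad/s
For an in-line slider-crank, x = r cosθ + √(L² − r² sin²θ), so v = −rω sinθ·[1 + r cosθ/√(L² − r² sin²θ)].
With r = 0.0395 m, L = 0.1721 m, θ = 71.2°: √(L² − r² sin²θ) = 0.16799 m.
v = −0.0395·513.2·0.94665·[1 + 0.0395·0.32227/0.16799] = -20.645 m/s.
|v| = 20.645 m/s.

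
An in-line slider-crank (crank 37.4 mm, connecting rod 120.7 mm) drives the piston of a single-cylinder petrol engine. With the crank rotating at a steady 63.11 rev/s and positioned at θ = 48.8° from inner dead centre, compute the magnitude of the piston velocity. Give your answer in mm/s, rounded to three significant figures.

ω = 2π·63.1 = 396.5 rad/s
For an in-line slider-crank, x = r cosθ + √(L² − r² sin²θ), so v = −rω sinθ·[1 + r cosθ/√(L² − r² sin²θ)].
With r = 0.0374 m, L = 0.1207 m, θ = 48.8°: √(L² − r² sin²θ) = 0.11737 m.
v = −0.0374·396.5·0.75241·[1 + 0.0374·0.65869/0.11737] = -13.501 m/s.
|v| = 13.501 m/s = 13501 mm/s.

13500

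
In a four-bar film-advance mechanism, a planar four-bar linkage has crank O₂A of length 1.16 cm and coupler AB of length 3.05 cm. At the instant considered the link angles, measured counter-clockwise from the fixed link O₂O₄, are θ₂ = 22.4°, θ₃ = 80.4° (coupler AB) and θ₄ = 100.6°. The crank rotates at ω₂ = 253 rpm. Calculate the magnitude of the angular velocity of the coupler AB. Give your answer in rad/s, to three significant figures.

28.6

ω₂ = 26.49 rad/s (from 253 rpm).
Differentiating the loop-closure r₂e^{iθ₂}+r₃e^{iθ₃}=r₁+r₄e^{iθ₄} gives r₂ω₂e^{iθ₂}+r₃ω₃e^{iθ₃}=r₄ω₄e^{iθ₄}.
Eliminating the other unknown: ω₃ = r₂ω₂ sin(θ₄−θ₂) / [r₃ sin(θ₃−θ₄)].
Numerator sine = +0.97887; denominator sine = -0.34530.
Result = 0.0116·26.49·(+0.97887) / (0.0305·(-0.34530)) = -28.565 rad/s; magnitude 28.565 rad/s.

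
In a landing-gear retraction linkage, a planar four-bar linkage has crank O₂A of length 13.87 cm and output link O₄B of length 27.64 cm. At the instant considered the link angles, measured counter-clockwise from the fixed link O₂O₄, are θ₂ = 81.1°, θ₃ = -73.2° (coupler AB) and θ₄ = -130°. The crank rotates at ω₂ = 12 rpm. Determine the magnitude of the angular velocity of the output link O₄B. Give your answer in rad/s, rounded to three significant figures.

ω₂ = 1.257 rad/s (from 12 rpm).
Differentiating the loop-closure r₂e^{iθ₂}+r₃e^{iθ₃}=r₁+r₄e^{iθ₄} gives r₂ω₂e^{iθ₂}+r₃ω₃e^{iθ₃}=r₄ω₄e^{iθ₄}.
Eliminating the other unknown: ω₄ = r₂ω₂ sin(θ₂−θ₃) / [r₄ sin(θ₄−θ₃)].
Numerator sine = +0.43366; denominator sine = -0.83676.
Result = 0.1387·1.257·(+0.43366) / (0.2764·(-0.83676)) = -0.32681 rad/s; magnitude 0.32681 rad/s.

0.327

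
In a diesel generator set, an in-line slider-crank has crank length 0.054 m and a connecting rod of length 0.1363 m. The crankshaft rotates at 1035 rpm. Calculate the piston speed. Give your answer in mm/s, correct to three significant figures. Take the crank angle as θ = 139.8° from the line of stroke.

2600

ω = 2π·1035/60 = 108.4 rad/s
For an in-line slider-crank, x = r cosθ + √(L² − r² sin²θ), so v = −rω sinθ·[1 + r cosθ/√(L² − r² sin²θ)].
With r = 0.054 m, L = 0.1363 m, θ = 139.8°: √(L² − r² sin²θ) = 0.13177 m.
v = −0.054·108.4·0.64546·[1 + 0.054·-0.76380/0.13177] = -2.5953 m/s.
|v| = 2.5953 m/s = 2595.3 mm/s.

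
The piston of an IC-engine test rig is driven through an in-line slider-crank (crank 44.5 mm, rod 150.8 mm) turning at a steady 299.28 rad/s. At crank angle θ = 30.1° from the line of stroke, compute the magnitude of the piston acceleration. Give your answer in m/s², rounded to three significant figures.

4060

ω = 299.3 rad/s
x(θ) = r cosθ + √(L² − r² sin²θ); with ω constant, a = ω²·d²x/dθ².
d²x/dθ² = −r cosθ − r²(cos2θ)/√u − r⁴ sin²2θ/(4u^{3/2}),  u = L² − r² sin²θ = 0.0222426 m².
Substituting r = 0.0445 m, L = 0.1508 m, θ = 30.1°: d²x/dθ² = -0.045321 m.
a = ω²·d²x/dθ² = (299.3)²·(-0.045321) = -4059.3 m/s²;  |a| = 4059.3 m/s².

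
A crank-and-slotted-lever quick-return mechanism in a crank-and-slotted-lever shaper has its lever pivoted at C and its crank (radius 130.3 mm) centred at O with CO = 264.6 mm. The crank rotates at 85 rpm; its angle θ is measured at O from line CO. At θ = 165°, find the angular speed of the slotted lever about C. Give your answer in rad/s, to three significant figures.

7.13

ω = 8.901 rad/s (from 85 rpm).
Crank pin A relative to C: A = (d + r cosθ, r sinθ); lever angle φ = atan2(r sinθ, d + r cosθ).
Differentiating tanφ: φ̇ = rω(d cosθ + r)/(d² + r² + 2dr cosθ).
d² + r² + 2dr cosθ = |CA|² = 0.0203861 m²;  d cosθ + r = -0.12528 m.
|ω_lever| = |0.1303·8.901·-0.12528| / 0.0203861 = 7.1278 rad/s.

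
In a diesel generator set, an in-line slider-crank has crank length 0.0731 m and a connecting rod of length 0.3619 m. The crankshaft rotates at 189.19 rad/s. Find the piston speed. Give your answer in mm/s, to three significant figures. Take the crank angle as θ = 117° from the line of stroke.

11200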